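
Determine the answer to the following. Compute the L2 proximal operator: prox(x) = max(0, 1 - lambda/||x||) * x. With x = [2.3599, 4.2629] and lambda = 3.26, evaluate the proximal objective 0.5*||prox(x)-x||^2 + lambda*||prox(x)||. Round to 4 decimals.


Step 1: Compute ||x||.
||x|| = 4.8725
Step 2: Compute scaling factor.
scale = max(0, 1 - 3.26/4.8725) = 0.3309
Step 3: prox(x) = [0.781, 1.4108]
||prox(x)|| = 1.6125
Step 4: Proximal objective.
0.5*||prox-x||^2 = 5.3138
lambda*||prox|| = 5.2568
Total = 10.5706


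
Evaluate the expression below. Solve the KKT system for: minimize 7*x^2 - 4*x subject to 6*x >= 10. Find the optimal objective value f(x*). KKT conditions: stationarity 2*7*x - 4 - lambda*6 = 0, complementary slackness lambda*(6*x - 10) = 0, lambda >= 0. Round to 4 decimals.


Step 1: Try lambda = 0 (constraint inactive).
x_unc = 4/(2*7) = 0.2857
Check: 6*0.2857 = 1.7142 < 10 -- violated!
Step 2: Constraint must be active: 6*x = 10
x* = 10/6 = 5/3 = 1.6667 (rounded; the exact value 5/3 is used below)
lambda = (2*7*(5/3) - 4)/6 = 3.2222
Step 3: Compute optimal value.
f(x*) = 7*(5/3)^2 - 4*(5/3) = 12.7778


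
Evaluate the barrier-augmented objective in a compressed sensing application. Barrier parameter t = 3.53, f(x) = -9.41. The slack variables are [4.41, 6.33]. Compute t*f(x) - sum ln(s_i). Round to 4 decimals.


Step 1: Compute log-barrier.
ln values: [1.4839, 1.8453]
phi = -(1.4839 + 1.8453) = -3.3292
Step 2: Compute augmented objective.
t*f(x) = 3.53*-9.41 = -33.2173
Total = -33.2173 - 3.3292 = -36.5465


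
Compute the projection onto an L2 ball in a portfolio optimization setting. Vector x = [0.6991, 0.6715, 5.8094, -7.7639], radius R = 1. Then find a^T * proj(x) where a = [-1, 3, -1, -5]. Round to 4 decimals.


Step 1: Compute ||x|| (intermediates to 6 decimals).
||x|| = sqrt(0.6991^2 + 0.6715^2 + 5.8094^2 + (-7.7639)^2) = 9.745097
Step 2: Project.
Since ||x|| > R, scale = R/||x|| = 1/9.745097 = 0.102616, proj(x) = scale * x
proj(x) = [0.071739, 0.068907, 0.596137, -0.7967]
Step 3: Dot product.
a^T * proj(x) = -1*0.071739 + 3*0.068907 - 1*0.596137 - 5*(-0.7967) = 3.5223


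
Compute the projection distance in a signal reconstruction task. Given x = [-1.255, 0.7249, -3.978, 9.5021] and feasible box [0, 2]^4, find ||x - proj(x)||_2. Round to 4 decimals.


Project each component onto [0, 2].
clip(-1.255) = 0.0, clip(0.7249) = 0.7249, clip(-3.978) = 0.0, clip(9.5021) = 2.0
Projection = [0.0, 0.7249, 0.0, 2.0]
Squared diffs: [1.575, 0.0, 15.8245, 56.2815]
Distance = sqrt(73.681) = 8.5838


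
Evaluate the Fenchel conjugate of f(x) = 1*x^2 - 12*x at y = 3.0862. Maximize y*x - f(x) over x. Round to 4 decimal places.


f*(y) = sup_x {y*x - a*x^2 - b*x} = sup_x {(y-b)*x - a*x^2}
FOC: (y - b) - 2a*x = 0 => x* = (y - b)/(2a)
x* = (3.0862 + 12)/(2*1) = 7.5431
f*(3.0862) = (y-b)^2/(4a) = (3.0862 + 12)^2/(4*1)
= 227.5934/4 = 56.8984


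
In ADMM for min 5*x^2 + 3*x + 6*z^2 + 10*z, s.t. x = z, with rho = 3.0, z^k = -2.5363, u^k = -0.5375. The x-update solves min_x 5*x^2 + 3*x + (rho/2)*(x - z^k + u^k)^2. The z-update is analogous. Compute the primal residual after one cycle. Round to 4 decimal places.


ADMM iteration with rho = 3.0, z^k = -2.5363, u^k = -0.5375
Step 1: x-update.
Minimize 5*x^2 + 3*x + (3.0/2)*(x + 2.5363 - 0.5375)^2
FOC: (2*5 + 3.0)*x = -3 + 3.0*(-2.5363 + 0.5375)
x^{k+1} = -0.692
Step 2: z-update.
Minimize 6*z^2 + 10*z + (3.0/2)*(-0.692 - z - 0.5375)^2
FOC: (2*6 + 3.0)*z = -10 + 3.0*(-0.692 - 0.5375)
z^{k+1} = -0.9126
Step 3: u-update.
u^{k+1} = -0.5375 - 0.692 + 0.9126 = -0.317
Step 4: Primal residual = |-0.692 + 0.9126| = 0.2205


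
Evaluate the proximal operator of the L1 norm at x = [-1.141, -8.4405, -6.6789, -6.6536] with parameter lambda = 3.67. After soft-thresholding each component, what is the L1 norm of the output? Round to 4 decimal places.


Soft-thresholding with lambda = 3.67:
prox(-1.141) = sign(-1.141)*max(|-1.141| - 3.67, 0) = 0.0
prox(-8.4405) = sign(-8.4405)*max(|-8.4405| - 3.67, 0) = -4.7705
prox(-6.6789) = sign(-6.6789)*max(|-6.6789| - 3.67, 0) = -3.0089
prox(-6.6536) = sign(-6.6536)*max(|-6.6536| - 3.67, 0) = -2.9836
prox(x) = [0.0, -4.7705, -3.0089, -2.9836]
||prox(x)||_1 = 0.0 + 4.7705 + 3.0089 + 2.9836 = 10.763


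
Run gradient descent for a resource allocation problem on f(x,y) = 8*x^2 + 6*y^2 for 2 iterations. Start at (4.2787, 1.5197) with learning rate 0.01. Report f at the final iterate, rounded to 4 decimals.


Gradient descent on f(x,y) = 8*x^2 + 6*y^2.
Starting point: (4.2787, 1.5197), alpha = 0.01
Step 1: grad_x = 2*8*4.2787 = 68.4592, grad_y = 2*6*1.5197 = 18.2364
  x_1 = 4.2787 - 0.01*68.4592 = 3.5941
  y_1 = 1.5197 - 0.01*18.2364 = 1.3373
Step 2: grad_x = 2*8*3.5941 = 57.5057, grad_y = 2*6*1.3373 = 16.048
  x_2 = 3.5941 - 0.01*57.5057 = 3.0191
  y_2 = 1.3373 - 0.01*16.048 = 1.1769
f(3.0191, 1.1769) = 8*3.0191^2 + 6*1.1769^2 = 81.2273


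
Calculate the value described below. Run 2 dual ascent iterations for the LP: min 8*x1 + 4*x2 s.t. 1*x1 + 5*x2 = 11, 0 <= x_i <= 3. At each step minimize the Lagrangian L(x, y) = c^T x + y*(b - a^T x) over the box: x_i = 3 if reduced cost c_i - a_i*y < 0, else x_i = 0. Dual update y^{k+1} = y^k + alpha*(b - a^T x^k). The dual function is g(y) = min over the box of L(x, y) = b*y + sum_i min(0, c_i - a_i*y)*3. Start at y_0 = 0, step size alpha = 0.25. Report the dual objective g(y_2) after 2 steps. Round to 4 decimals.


Dual ascent for LP: min 8*x1 + 4*x2, 1*x1 + 5*x2 = 11, 0 <= x_i <= 3
Step 1: y^k = 0.0, reduced costs: (8.0, 4.0)
  x^k = (0.0, 0.0), subgradient = b - a^T x = 11.0
  y^{k+1} = 0.0 + 0.25*11.0 = 2.75
Step 2: y^k = 2.75, reduced costs: (5.25, -9.75)
  x^k = (0.0, 3.0), subgradient = b - a^T x = -4.0
  y^{k+1} = 2.75 + 0.25*-4.0 = 1.75
Dual objective at y_2 = 1.75: reduced costs (6.25, -4.75), box minimizer x = (0.0, 3.0)
g(y_2) = b*y + (c1 - a1*y)*x1 + (c2 - a2*y)*x2 = 11*1.75 + 6.25*0.0 + (-4.75)*3.0 = 19.25 + 0.0 - 14.25 = 5.0


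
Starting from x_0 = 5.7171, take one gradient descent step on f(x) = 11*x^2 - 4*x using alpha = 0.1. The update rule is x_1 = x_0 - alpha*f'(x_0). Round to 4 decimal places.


We compute the gradient at x_0 and apply the update.
f'(x) = 22*x - 4
f'(5.7171) = 22*5.7171 - 4 = 121.7762
x_1 = 5.7171 - 0.1*121.7762 = -6.4605


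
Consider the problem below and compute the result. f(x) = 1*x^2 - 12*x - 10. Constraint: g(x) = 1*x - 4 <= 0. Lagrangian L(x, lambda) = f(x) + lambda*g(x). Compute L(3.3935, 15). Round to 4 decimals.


Step 1: Evaluate f(x).
f(3.3935) = 1*3.3935^2 - 12*3.3935 - 10 = -39.2062
Step 2: Evaluate g(x).
g(3.3935) = 1*3.3935 - 4 = -0.6065
Step 3: Compute Lagrangian.
L = -39.2062 + 15*-0.6065 = -48.3037


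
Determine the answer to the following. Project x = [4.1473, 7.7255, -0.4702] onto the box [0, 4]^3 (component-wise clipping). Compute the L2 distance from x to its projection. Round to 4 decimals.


Project each component onto [0, 4].
clip(4.1473) = 4.0, clip(7.7255) = 4.0, clip(-0.4702) = 0.0
Projection = [4.0, 4.0, 0.0]
Squared diffs: [0.0217, 13.8794, 0.2211]
Distance = sqrt(14.1222) = 3.7579


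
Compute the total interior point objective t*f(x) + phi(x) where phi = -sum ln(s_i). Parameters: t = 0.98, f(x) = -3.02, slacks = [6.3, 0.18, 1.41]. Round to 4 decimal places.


Step 1: Compute log-barrier.
ln values: [1.8405, -1.7148, 0.3436]
phi = -(1.8405 - 1.7148 + 0.3436) = -0.4693
Step 2: Compute augmented objective.
t*f(x) = 0.98*-3.02 = -2.9596
Total = -2.9596 - 0.4693 = -3.4289


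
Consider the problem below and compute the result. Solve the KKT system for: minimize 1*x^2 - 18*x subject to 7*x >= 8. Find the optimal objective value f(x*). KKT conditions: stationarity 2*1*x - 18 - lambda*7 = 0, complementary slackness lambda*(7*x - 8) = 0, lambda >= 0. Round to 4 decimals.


Step 1: Try lambda = 0 (constraint inactive).
Stationarity: 2*1*x - 18 = 0
x* = 18/(2*1) = 9.0
Check constraint: 7*9.0 = 63.0 >= 8 -- satisfied.
Step 2: Compute optimal value.
f(x*) = 1*9.0^2 - 18*9.0 = -81.0


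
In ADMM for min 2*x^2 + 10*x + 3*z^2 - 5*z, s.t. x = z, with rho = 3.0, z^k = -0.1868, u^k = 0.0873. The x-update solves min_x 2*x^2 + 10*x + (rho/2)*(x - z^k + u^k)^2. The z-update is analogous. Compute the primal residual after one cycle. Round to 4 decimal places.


ADMM iteration with rho = 3.0, z^k = -0.1868, u^k = 0.0873
Step 1: x-update.
Minimize 2*x^2 + 10*x + (3.0/2)*(x + 0.1868 + 0.0873)^2
FOC: (2*2 + 3.0)*x = -10 + 3.0*(-0.1868 - 0.0873)
x^{k+1} = -1.546
Step 2: z-update.
Minimize 3*z^2 - 5*z + (3.0/2)*(-1.546 - z + 0.0873)^2
FOC: (2*3 + 3.0)*z = 5 + 3.0*(-1.546 + 0.0873)
z^{k+1} = 0.0693
Step 3: u-update.
u^{k+1} = 0.0873 - 1.546 - 0.0693 = -1.5281
Step 4: Primal residual = |-1.546 - 0.0693| = 1.6154


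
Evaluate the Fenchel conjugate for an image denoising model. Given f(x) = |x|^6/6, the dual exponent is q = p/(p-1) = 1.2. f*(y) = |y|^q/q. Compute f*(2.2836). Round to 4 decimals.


The conjugate exponent q satisfies 1/p + 1/q = 1.
p = 6, so q = 6/(6 - 1) = 1.2
|y|^q = 2.2836^1.2 = 2.6937
f*(2.2836) = 2.6937 / 1.2 = 2.2447


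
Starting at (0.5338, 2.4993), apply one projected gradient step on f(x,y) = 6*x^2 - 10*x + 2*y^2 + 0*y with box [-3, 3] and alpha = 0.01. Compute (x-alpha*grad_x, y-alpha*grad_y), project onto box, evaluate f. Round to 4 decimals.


Step 1: Compute gradient at (0.5338, 2.4993).
grad_x = 2*6*0.5338 - 10 = -3.5944
grad_y = 2*2*2.4993 + 0 = 9.9972
Step 2: Gradient step.
x_raw = 0.5338 - 0.01*-3.5944 = 0.5697
y_raw = 2.4993 - 0.01*9.9972 = 2.3993
Step 3: Project onto [-3, 3].
x_proj = clip(0.5697) = 0.5697
y_proj = clip(2.3993) = 2.3993
Step 4: Evaluate f.
f(0.5697, 2.3993) = 7.7638


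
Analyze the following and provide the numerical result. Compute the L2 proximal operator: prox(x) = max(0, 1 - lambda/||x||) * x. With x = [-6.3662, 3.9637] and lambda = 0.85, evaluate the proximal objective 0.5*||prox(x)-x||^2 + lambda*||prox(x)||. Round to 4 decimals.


Step 1: Compute ||x||.
||x|| = 7.4993
Step 2: Compute scaling factor.
scale = max(0, 1 - 0.85/7.4993) = 0.8867
Step 3: prox(x) = [-5.6446, 3.5144]
||prox(x)|| = 6.6493
Step 4: Proximal objective.
0.5*||prox-x||^2 = 0.3613
lambda*||prox|| = 5.6519
Total = 6.0132


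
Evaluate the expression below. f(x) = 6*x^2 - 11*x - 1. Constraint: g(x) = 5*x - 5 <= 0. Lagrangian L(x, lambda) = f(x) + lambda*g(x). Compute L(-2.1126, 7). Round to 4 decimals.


Step 1: Evaluate f(x).
f(-2.1126) = 6*(-2.1126)^2 - 11*(-2.1126) - 1 = 49.0171
Step 2: Evaluate g(x).
g(-2.1126) = 5*-2.1126 - 5 = -15.563
Step 3: Compute Lagrangian.
L = 49.0171 + 7*-15.563 = -59.9239


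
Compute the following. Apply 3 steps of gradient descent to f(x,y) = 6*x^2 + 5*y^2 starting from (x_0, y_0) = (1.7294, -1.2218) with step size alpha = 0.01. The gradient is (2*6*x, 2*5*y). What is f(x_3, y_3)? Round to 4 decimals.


Gradient descent on f(x,y) = 6*x^2 + 5*y^2.
Starting point: (1.7294, -1.2218), alpha = 0.01
Step 1: grad_x = 2*6*1.7294 = 20.7528, grad_y = 2*5*-1.2218 = -12.218
  x_1 = 1.7294 - 0.01*20.7528 = 1.5219
  y_1 = -1.2218 - 0.01*-12.218 = -1.0996
Step 2: grad_x = 2*6*1.5219 = 18.2625, grad_y = 2*5*-1.0996 = -10.9962
  x_2 = 1.5219 - 0.01*18.2625 = 1.3392
  y_2 = -1.0996 - 0.01*-10.9962 = -0.9897
Step 3: grad_x = 2*6*1.3392 = 16.071, grad_y = 2*5*-0.9897 = -9.8966
  x_3 = 1.3392 - 0.01*16.071 = 1.1785
  y_3 = -0.9897 - 0.01*-9.8966 = -0.8907
f(1.1785, -0.8907) = 6*1.1785^2 + 5*(-0.8907)^2 = 12.3004


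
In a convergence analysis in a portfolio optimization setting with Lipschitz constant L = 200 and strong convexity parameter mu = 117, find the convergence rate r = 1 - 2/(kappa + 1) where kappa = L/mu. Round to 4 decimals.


Step 1: Compute the condition number.
kappa = L/mu = 200/117 = 1.7094
Step 2: Compute the convergence rate.
r = 1 - 2/(kappa + 1) = 1 - 2*mu/(L + mu) = (L - mu)/(L + mu) = 83/317 = 0.2618


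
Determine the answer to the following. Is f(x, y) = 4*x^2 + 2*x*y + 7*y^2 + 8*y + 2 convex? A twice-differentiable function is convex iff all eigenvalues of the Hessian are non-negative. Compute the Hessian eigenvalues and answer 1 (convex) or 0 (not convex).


The Hessian of f(x,y) = 4*x^2 + 2*x*y + 7*y^2 + 8*y + 2 is:
H = [[8, 2], [2, 14]]
Trace = 8 + 14 = 22
Determinant = 8*14 - (2)^2 = 108
Discriminant = (22)^2 - 4*108 = 52.0
Eigenvalues: lambda_1 = 7.3944, lambda_2 = 14.6056
The function is convex.

1


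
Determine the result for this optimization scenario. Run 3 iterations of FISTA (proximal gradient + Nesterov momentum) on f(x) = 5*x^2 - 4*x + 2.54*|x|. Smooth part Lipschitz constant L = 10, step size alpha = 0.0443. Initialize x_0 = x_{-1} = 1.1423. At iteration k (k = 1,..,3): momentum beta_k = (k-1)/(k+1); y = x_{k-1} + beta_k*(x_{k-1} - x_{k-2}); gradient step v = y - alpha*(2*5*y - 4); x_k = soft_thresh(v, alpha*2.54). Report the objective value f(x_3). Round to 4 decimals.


FISTA on f(x) = 5*x^2 - 4*x + 2.54*|x|
L = 10, alpha = 0.0443
Iteration 1: beta = 0.0, y = 1.1423 + 0.0*(1.1423 - 1.1423) = 1.1423
  grad(y) = 7.423, v = y - alpha*grad = 0.8135
  prox(v) = soft_thresh(0.8135, 0.1125) = 0.7009
Iteration 2: beta = 0.3333, y = 0.7009 + 0.3333*(0.7009 - 1.1423) = 0.5538
  grad(y) = 1.5382, v = y - alpha*grad = 0.4857
  prox(v) = soft_thresh(0.4857, 0.1125) = 0.3732
Iteration 3: beta = 0.5, y = 0.3732 + 0.5*(0.3732 - 0.7009) = 0.2093
  grad(y) = -1.9074, v = y - alpha*grad = 0.2938
  prox(v) = soft_thresh(0.2938, 0.1125) = 0.1812
f(x_3) = 5*0.1812^2 - 4*0.1812 + 2.54*|0.1812| = -0.1004


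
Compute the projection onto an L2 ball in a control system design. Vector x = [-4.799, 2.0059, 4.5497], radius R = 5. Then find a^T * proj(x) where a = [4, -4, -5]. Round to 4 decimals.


Step 1: Compute ||x|| (intermediates to 6 decimals).
||x|| = sqrt((-4.799)^2 + 2.0059^2 + 4.5497^2) = 6.910413
Step 2: Project.
Since ||x|| > R, scale = R/||x|| = 5/6.910413 = 0.723546, proj(x) = scale * x
proj(x) = [-3.472297, 1.451361, 3.291917]
Step 3: Dot product.
a^T * proj(x) = 4*(-3.472297) - 4*1.451361 - 5*3.291917 = -36.1542


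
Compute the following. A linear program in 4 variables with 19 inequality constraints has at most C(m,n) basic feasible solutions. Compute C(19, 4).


Each vertex corresponds to some choice of n active constraints out of m, so the number of vertices is at most C(m, n) = m! / (n!(m-n)!).
m = 19, n = 4
Numerator: 19 * 18 * 17 * 16
Denominator: 4! = 24
C(19, 4) = 3876


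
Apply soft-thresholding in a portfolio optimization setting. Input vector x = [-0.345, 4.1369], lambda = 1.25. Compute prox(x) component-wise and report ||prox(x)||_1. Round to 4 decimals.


Soft-thresholding with lambda = 1.25:
prox(-0.345) = sign(-0.345)*max(|-0.345| - 1.25, 0) = 0.0
prox(4.1369) = sign(4.1369)*max(|4.1369| - 1.25, 0) = 2.8869
prox(x) = [0.0, 2.8869]
||prox(x)||_1 = 0.0 + 2.8869 = 2.8869


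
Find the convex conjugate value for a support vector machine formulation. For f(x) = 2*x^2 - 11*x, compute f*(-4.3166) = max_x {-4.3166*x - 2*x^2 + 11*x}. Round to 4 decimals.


f*(y) = sup_x {y*x - a*x^2 - b*x} = sup_x {(y-b)*x - a*x^2}
FOC: (y - b) - 2a*x = 0 => x* = (y - b)/(2a)
x* = (-4.3166 + 11)/(2*2) = 1.6709
f*(-4.3166) = (y-b)^2/(4a) = (-4.3166 + 11)^2/(4*2)
= 44.6678/8 = 5.5835


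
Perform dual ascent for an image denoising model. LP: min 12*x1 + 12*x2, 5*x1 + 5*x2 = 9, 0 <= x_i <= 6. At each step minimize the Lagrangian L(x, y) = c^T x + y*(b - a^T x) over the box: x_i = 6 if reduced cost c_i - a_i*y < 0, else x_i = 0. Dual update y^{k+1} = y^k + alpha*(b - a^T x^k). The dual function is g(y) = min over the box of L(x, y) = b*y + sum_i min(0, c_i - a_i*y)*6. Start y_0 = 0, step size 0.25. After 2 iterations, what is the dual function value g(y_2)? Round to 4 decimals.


Dual ascent for LP: min 12*x1 + 12*x2, 5*x1 + 5*x2 = 9, 0 <= x_i <= 6
Step 1: y^k = 0.0, reduced costs: (12.0, 12.0)
  x^k = (0.0, 0.0), subgradient = b - a^T x = 9.0
  y^{k+1} = 0.0 + 0.25*9.0 = 2.25
Step 2: y^k = 2.25, reduced costs: (0.75, 0.75)
  x^k = (0.0, 0.0), subgradient = b - a^T x = 9.0
  y^{k+1} = 2.25 + 0.25*9.0 = 4.5
Dual objective at y_2 = 4.5: reduced costs (-10.5, -10.5), box minimizer x = (6.0, 6.0)
g(y_2) = b*y + (c1 - a1*y)*x1 + (c2 - a2*y)*x2 = 9*4.5 + (-10.5)*6.0 + (-10.5)*6.0 = 40.5 - 63.0 - 63.0 = -85.5


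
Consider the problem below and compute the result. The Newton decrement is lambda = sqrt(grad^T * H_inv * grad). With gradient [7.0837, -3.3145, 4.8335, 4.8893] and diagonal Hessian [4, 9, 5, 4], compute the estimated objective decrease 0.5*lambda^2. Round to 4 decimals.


Step 1: H is diagonal, so H^(-1) * g = [1.7709, -0.3683, 0.9667, 1.2223].
Step 2: g^T H^(-1) g = sum_i g_i^2 / H_ii
  = (7.0837)^2/4 + (-3.3145)^2/9 + (4.8335)^2/5 + (4.8893)^2/4
  = 12.5447 + 1.2207 + 4.6725 + 5.9763 = 24.4142
Step 3: Objective decrease = 0.5 * g^T H^(-1) g = 12.2071


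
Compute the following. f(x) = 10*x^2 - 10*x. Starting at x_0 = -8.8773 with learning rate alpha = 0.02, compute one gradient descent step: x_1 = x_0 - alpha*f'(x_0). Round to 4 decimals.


We compute the gradient at x_0 and apply the update.
f'(x) = 20*x - 10
f'(-8.8773) = 20*-8.8773 - 10 = -187.546
x_1 = -8.8773 - 0.02*-187.546 = -5.1264


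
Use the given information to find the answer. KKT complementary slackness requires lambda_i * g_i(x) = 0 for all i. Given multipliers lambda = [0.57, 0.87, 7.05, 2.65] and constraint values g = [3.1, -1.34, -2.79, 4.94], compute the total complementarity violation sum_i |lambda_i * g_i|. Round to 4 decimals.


KKT complementary slackness check:
lambda_1 * g_1 = 0.57 * 3.1 = 1.767
lambda_2 * g_2 = 0.87 * -1.34 = -1.1658
lambda_3 * g_3 = 7.05 * -2.79 = -19.6695
lambda_4 * g_4 = 2.65 * 4.94 = 13.091
Total violation = 1.767 + 1.1658 + 19.6695 + 13.091 = 35.6933


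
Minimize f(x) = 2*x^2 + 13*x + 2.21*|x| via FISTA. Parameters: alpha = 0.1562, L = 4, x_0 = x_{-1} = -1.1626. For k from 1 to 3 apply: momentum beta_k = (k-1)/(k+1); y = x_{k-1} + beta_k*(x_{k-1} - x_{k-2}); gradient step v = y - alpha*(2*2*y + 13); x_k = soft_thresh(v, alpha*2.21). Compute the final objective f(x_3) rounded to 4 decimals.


FISTA on f(x) = 2*x^2 + 13*x + 2.21*|x|
L = 4, alpha = 0.1562
Iteration 1: beta = 0.0, y = -1.1626 + 0.0*(-1.1626 + 1.1626) = -1.1626
  grad(y) = 8.3496, v = y - alpha*grad = -2.4668
  prox(v) = soft_thresh(-2.4668, 0.3452) = -2.1216
Iteration 2: beta = 0.3333, y = -2.1216 + 0.3333*(-2.1216 + 1.1626) = -2.4413
  grad(y) = 3.2349, v = y - alpha*grad = -2.9466
  prox(v) = soft_thresh(-2.9466, 0.3452) = -2.6014
Iteration 3: beta = 0.5, y = -2.6014 + 0.5*(-2.6014 + 2.1216) = -2.8412
  grad(y) = 1.635, v = y - alpha*grad = -3.0966
  prox(v) = soft_thresh(-3.0966, 0.3452) = -2.7514
f(x_3) = 2*(-2.7514)^2 + 13*(-2.7514) + 2.21*|-2.7514| = -14.5472


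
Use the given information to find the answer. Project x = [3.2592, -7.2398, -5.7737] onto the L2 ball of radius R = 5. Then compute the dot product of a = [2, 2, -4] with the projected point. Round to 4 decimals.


Step 1: Compute ||x|| (intermediates to 6 decimals).
||x|| = sqrt(3.2592^2 + (-7.2398)^2 + (-5.7737)^2) = 9.81696
Step 2: Project.
Since ||x|| > R, scale = R/||x|| = 5/9.81696 = 0.509323, proj(x) = scale * x
proj(x) = [1.659986, -3.687397, -2.940678]
Step 3: Dot product.
a^T * proj(x) = 2*1.659986 + 2*(-3.687397) - 4*(-2.940678) = 7.7079


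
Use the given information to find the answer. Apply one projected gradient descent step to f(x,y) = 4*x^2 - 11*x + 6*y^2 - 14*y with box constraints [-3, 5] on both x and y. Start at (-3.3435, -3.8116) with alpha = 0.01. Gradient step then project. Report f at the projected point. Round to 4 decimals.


Step 1: Compute gradient at (-3.3435, -3.8116).
grad_x = 2*4*-3.3435 - 11 = -37.748
grad_y = 2*6*-3.8116 - 14 = -59.7392
Step 2: Gradient step.
x_raw = -3.3435 - 0.01*-37.748 = -2.966
y_raw = -3.8116 - 0.01*-59.7392 = -3.2142
Step 3: Project onto [-3, 5].
x_proj = clip(-2.966) = -2.966
y_proj = clip(-3.2142) = -3.0
Step 4: Evaluate f.
f(-2.966, -3.0) = 163.8153


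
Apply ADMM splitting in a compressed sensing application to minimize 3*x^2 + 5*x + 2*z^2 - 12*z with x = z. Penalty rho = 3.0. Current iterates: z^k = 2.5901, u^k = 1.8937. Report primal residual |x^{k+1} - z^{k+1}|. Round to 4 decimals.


ADMM iteration with rho = 3.0, z^k = 2.5901, u^k = 1.8937
Step 1: x-update.
Minimize 3*x^2 + 5*x + (3.0/2)*(x - 2.5901 + 1.8937)^2
FOC: (2*3 + 3.0)*x = -5 + 3.0*(2.5901 - 1.8937)
x^{k+1} = -0.3234
Step 2: z-update.
Minimize 2*z^2 - 12*z + (3.0/2)*(-0.3234 - z + 1.8937)^2
FOC: (2*2 + 3.0)*z = 12 + 3.0*(-0.3234 + 1.8937)
z^{k+1} = 2.3873
Step 3: u-update.
u^{k+1} = 1.8937 - 0.3234 - 2.3873 = -0.817
Step 4: Primal residual = |-0.3234 - 2.3873| = 2.7107


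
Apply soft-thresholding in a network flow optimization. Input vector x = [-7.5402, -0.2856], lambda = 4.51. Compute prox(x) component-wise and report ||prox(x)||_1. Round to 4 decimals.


Soft-thresholding with lambda = 4.51:
prox(-7.5402) = sign(-7.5402)*max(|-7.5402| - 4.51, 0) = -3.0302
prox(-0.2856) = sign(-0.2856)*max(|-0.2856| - 4.51, 0) = 0.0
prox(x) = [-3.0302, 0.0]
||prox(x)||_1 = 3.0302 + 0.0 = 3.0302


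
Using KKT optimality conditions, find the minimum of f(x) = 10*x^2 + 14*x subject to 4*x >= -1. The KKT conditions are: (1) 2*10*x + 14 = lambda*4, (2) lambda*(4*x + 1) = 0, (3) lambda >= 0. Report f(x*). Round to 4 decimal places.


Step 1: Try lambda = 0 (constraint inactive).
x_unc = -14/(2*10) = -0.7
Check: 4*-0.7 = -2.8 < -1 -- violated!
Step 2: Constraint must be active: 4*x = -1
x* = -1/4 = -0.25
lambda = (2*10*(-0.25) + 14)/4 = 2.25
Step 3: Compute optimal value.
f(x*) = 10*(-0.25)^2 + 14*(-0.25) = -2.875


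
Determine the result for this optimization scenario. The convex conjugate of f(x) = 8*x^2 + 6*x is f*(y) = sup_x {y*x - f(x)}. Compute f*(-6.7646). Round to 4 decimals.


f*(y) = sup_x {y*x - a*x^2 - b*x} = sup_x {(y-b)*x - a*x^2}
FOC: (y - b) - 2a*x = 0 => x* = (y - b)/(2a)
x* = (-6.7646 - 6)/(2*8) = -0.7978
f*(-6.7646) = (y-b)^2/(4a) = (-6.7646 - 6)^2/(4*8)
= 162.935/32 = 5.0917


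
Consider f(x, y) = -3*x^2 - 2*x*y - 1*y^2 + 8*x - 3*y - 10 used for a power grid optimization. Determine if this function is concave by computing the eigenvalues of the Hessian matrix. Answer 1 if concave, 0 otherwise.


The Hessian of f(x,y) = -3*x^2 - 2*x*y - 1*y^2 + 8*x - 3*y - 10 is:
H = [[-6, -2], [-2, -2]]
Trace = -6 - 2 = -8
Determinant = -6*-2 - (-2)^2 = 8
Discriminant = (-8)^2 - 4*8 = 32.0
Eigenvalues: lambda_1 = -6.8284, lambda_2 = -1.1716
The function is concave.

1


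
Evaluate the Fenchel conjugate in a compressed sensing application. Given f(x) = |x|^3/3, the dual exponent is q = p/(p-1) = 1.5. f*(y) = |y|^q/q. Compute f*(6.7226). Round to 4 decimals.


The conjugate exponent q satisfies 1/p + 1/q = 1.
p = 3, so q = 3/(3 - 1) = 1.5
|y|^q = 6.7226^1.5 = 17.4303
f*(6.7226) = 17.4303 / 1.5 = 11.6202


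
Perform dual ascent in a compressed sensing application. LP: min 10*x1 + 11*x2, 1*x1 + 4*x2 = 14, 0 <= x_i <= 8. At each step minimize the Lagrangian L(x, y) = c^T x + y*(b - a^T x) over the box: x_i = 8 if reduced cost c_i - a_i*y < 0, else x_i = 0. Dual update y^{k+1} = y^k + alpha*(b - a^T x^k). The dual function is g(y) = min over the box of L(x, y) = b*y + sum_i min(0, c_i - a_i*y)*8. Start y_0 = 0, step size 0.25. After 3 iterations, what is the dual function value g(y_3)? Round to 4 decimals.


Dual ascent for LP: min 10*x1 + 11*x2, 1*x1 + 4*x2 = 14, 0 <= x_i <= 8
Step 1: y^k = 0.0, reduced costs: (10.0, 11.0)
  x^k = (0.0, 0.0), subgradient = b - a^T x = 14.0
  y^{k+1} = 0.0 + 0.25*14.0 = 3.5
Step 2: y^k = 3.5, reduced costs: (6.5, -3.0)
  x^k = (0.0, 8.0), subgradient = b - a^T x = -18.0
  y^{k+1} = 3.5 + 0.25*-18.0 = -1.0
Step 3: y^k = -1.0, reduced costs: (11.0, 15.0)
  x^k = (0.0, 0.0), subgradient = b - a^T x = 14.0
  y^{k+1} = -1.0 + 0.25*14.0 = 2.5
Dual objective at y_3 = 2.5: reduced costs (7.5, 1.0), box minimizer x = (0.0, 0.0)
g(y_3) = b*y + (c1 - a1*y)*x1 + (c2 - a2*y)*x2 = 14*2.5 + 7.5*0.0 + 1.0*0.0 = 35.0 + 0.0 + 0.0 = 35.0


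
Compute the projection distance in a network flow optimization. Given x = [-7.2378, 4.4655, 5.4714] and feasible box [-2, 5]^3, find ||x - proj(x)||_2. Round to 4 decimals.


Project each component onto [-2, 5].
clip(-7.2378) = -2.0, clip(4.4655) = 4.4655, clip(5.4714) = 5.0
Projection = [-2.0, 4.4655, 5.0]
Squared diffs: [27.4345, 0.0, 0.2222]
Distance = sqrt(27.6567) = 5.259


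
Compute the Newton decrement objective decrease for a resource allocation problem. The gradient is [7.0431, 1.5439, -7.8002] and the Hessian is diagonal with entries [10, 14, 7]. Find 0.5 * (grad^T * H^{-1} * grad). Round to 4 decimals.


Step 1: H is diagonal, so H^(-1) * g = [0.7043, 0.1103, -1.1143].
Step 2: g^T H^(-1) g = sum_i g_i^2 / H_ii
  = (7.0431)^2/10 + (1.5439)^2/14 + (-7.8002)^2/7
  = 4.9605 + 0.1703 + 8.6919 = 13.8227
Step 3: Objective decrease = 0.5 * g^T H^(-1) g = 6.9113


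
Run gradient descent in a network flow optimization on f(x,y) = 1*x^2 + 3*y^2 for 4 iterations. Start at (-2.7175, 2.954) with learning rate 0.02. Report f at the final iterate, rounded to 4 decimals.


Gradient descent on f(x,y) = 1*x^2 + 3*y^2.
Starting point: (-2.7175, 2.954), alpha = 0.02
Step 1: grad_x = 2*1*-2.7175 = -5.435, grad_y = 2*3*2.954 = 17.724
  x_1 = -2.7175 - 0.02*-5.435 = -2.6088
  y_1 = 2.954 - 0.02*17.724 = 2.5995
Step 2: grad_x = 2*1*-2.6088 = -5.2176, grad_y = 2*3*2.5995 = 15.5971
  x_2 = -2.6088 - 0.02*-5.2176 = -2.5044
  y_2 = 2.5995 - 0.02*15.5971 = 2.2876
Step 3: grad_x = 2*1*-2.5044 = -5.0089, grad_y = 2*3*2.2876 = 13.7255
  x_3 = -2.5044 - 0.02*-5.0089 = -2.4043
  y_3 = 2.2876 - 0.02*13.7255 = 2.0131
Step 4: grad_x = 2*1*-2.4043 = -4.8085, grad_y = 2*3*2.0131 = 12.0784
  x_4 = -2.4043 - 0.02*-4.8085 = -2.3081
  y_4 = 2.0131 - 0.02*12.0784 = 1.7715
f(-2.3081, 1.7715) = 1*(-2.3081)^2 + 3*1.7715^2 = 14.742


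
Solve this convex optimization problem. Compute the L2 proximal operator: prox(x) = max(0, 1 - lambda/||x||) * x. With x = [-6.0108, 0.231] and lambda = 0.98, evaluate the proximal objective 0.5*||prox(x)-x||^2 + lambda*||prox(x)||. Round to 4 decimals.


Step 1: Compute ||x||.
||x|| = 6.0152
Step 2: Compute scaling factor.
scale = max(0, 1 - 0.98/6.0152) = 0.8371
Step 3: prox(x) = [-5.0315, 0.1934]
||prox(x)|| = 5.0352
Step 4: Proximal objective.
0.5*||prox-x||^2 = 0.4802
lambda*||prox|| = 4.9345
Total = 5.4147


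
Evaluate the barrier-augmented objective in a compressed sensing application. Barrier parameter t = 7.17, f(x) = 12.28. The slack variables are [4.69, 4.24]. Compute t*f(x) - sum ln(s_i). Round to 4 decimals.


Step 1: Compute log-barrier.
ln values: [1.5454, 1.4446]
phi = -(1.5454 + 1.4446) = -2.99
Step 2: Compute augmented objective.
t*f(x) = 7.17*12.28 = 88.0476
Total = 88.0476 - 2.99 = 85.0576


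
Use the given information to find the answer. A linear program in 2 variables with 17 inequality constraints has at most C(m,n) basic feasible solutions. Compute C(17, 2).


Each vertex corresponds to some choice of n active constraints out of m, so the number of vertices is at most C(m, n) = m! / (n!(m-n)!).
m = 17, n = 2
Numerator: 17 * 16
Denominator: 2! = 2
C(17, 2) = 136


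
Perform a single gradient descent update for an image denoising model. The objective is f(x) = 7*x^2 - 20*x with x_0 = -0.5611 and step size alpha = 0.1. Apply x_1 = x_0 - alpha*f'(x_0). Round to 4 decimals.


We compute the gradient at x_0 and apply the update.
f'(x) = 14*x - 20
f'(-0.5611) = 14*-0.5611 - 20 = -27.8554
x_1 = -0.5611 - 0.1*-27.8554 = 2.2244


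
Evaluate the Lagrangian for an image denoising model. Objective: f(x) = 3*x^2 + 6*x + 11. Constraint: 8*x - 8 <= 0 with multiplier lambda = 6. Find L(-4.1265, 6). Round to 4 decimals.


Step 1: Evaluate f(x).
f(-4.1265) = 3*(-4.1265)^2 + 6*(-4.1265) + 11 = 37.325
Step 2: Evaluate g(x).
g(-4.1265) = 8*-4.1265 - 8 = -41.012
Step 3: Compute Lagrangian.
L = 37.325 + 6*-41.012 = -208.747


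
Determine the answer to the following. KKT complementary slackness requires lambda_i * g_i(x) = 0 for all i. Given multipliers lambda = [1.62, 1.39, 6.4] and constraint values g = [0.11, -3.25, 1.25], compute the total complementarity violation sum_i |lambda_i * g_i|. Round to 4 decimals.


KKT complementary slackness check:
lambda_1 * g_1 = 1.62 * 0.11 = 0.1782
lambda_2 * g_2 = 1.39 * -3.25 = -4.5175
lambda_3 * g_3 = 6.4 * 1.25 = 8.0
Total violation = 0.1782 + 4.5175 + 8.0 = 12.6957


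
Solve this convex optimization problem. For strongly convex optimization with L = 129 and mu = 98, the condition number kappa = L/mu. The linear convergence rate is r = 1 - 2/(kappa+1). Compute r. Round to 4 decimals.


Step 1: Compute the condition number.
kappa = L/mu = 129/98 = 1.3163
Step 2: Compute the convergence rate.
r = 1 - 2/(kappa + 1) = 1 - 2*mu/(L + mu) = (L - mu)/(L + mu) = 31/227 = 0.1366


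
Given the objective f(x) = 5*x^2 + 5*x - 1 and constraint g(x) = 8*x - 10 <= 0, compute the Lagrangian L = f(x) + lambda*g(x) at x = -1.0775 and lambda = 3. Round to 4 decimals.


Step 1: Evaluate f(x).
f(-1.0775) = 5*(-1.0775)^2 + 5*(-1.0775) - 1 = -0.5825
Step 2: Evaluate g(x).
g(-1.0775) = 8*-1.0775 - 10 = -18.62
Step 3: Compute Lagrangian.
L = -0.5825 + 3*-18.62 = -56.4425


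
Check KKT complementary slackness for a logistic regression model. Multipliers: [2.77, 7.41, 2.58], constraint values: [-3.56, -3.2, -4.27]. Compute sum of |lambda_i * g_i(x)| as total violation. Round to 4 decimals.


KKT complementary slackness check:
lambda_1 * g_1 = 2.77 * -3.56 = -9.8612
lambda_2 * g_2 = 7.41 * -3.2 = -23.712
lambda_3 * g_3 = 2.58 * -4.27 = -11.0166
Total violation = 9.8612 + 23.712 + 11.0166 = 44.5898


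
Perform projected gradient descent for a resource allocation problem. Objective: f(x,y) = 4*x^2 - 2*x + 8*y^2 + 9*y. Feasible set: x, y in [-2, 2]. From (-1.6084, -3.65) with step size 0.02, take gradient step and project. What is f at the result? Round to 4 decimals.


Step 1: Compute gradient at (-1.6084, -3.65).
grad_x = 2*4*-1.6084 - 2 = -14.8672
grad_y = 2*8*-3.65 + 9 = -49.4
Step 2: Gradient step.
x_raw = -1.6084 - 0.02*-14.8672 = -1.3111
y_raw = -3.65 - 0.02*-49.4 = -2.662
Step 3: Project onto [-2, 2].
x_proj = clip(-1.3111) = -1.3111
y_proj = clip(-2.662) = -2.0
Step 4: Evaluate f.
f(-1.3111, -2.0) = 23.4976


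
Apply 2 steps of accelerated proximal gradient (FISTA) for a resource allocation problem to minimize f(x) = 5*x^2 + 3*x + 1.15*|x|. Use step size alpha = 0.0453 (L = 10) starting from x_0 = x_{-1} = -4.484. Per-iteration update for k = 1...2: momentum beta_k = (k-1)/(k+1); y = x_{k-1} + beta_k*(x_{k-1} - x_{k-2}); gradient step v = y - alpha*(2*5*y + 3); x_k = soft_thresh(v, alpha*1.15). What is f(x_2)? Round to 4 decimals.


FISTA on f(x) = 5*x^2 + 3*x + 1.15*|x|
L = 10, alpha = 0.0453
Iteration 1: beta = 0.0, y = -4.484 + 0.0*(-4.484 + 4.484) = -4.484
  grad(y) = -41.84, v = y - alpha*grad = -2.5886
  prox(v) = soft_thresh(-2.5886, 0.0521) = -2.5366
Iteration 2: beta = 0.3333, y = -2.5366 + 0.3333*(-2.5366 + 4.484) = -1.8874
  grad(y) = -15.874, v = y - alpha*grad = -1.1683
  prox(v) = soft_thresh(-1.1683, 0.0521) = -1.1162
f(x_2) = 5*(-1.1162)^2 + 3*(-1.1162) + 1.15*|-1.1162| = 4.1647


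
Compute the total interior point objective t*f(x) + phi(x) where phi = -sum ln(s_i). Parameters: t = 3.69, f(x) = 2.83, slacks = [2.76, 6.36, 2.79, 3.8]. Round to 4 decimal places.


Step 1: Compute log-barrier.
ln values: [1.0152, 1.85, 1.026, 1.335]
phi = -(1.0152 + 1.85 + 1.026 + 1.335) = -5.2263
Step 2: Compute augmented objective.
t*f(x) = 3.69*2.83 = 10.4427
Total = 10.4427 - 5.2263 = 5.2164


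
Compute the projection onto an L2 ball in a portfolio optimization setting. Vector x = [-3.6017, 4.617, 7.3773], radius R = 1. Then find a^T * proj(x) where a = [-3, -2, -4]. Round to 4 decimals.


Step 1: Compute ||x|| (intermediates to 6 decimals).
||x|| = sqrt((-3.6017)^2 + 4.617^2 + 7.3773^2) = 9.418784
Step 2: Project.
Since ||x|| > R, scale = R/||x|| = 1/9.418784 = 0.106171, proj(x) = scale * x
proj(x) = [-0.382396, 0.490192, 0.783255]
Step 3: Dot product.
a^T * proj(x) = -3*(-0.382396) - 2*0.490192 - 4*0.783255 = -2.9662


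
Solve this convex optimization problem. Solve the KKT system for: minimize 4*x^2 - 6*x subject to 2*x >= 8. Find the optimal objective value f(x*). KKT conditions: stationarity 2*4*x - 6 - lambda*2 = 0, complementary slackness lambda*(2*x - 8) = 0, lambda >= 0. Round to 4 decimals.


Step 1: Try lambda = 0 (constraint inactive).
x_unc = 6/(2*4) = 0.75
Check: 2*0.75 = 1.5 < 8 -- violated!
Step 2: Constraint must be active: 2*x = 8
x* = 8/2 = 4.0
lambda = (2*4*4.0 - 6)/2 = 13.0
Step 3: Compute optimal value.
f(x*) = 4*4.0^2 - 6*4.0 = 40.0


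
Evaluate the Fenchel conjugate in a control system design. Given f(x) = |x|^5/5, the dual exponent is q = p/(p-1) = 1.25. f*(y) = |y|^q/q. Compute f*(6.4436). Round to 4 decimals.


The conjugate exponent q satisfies 1/p + 1/q = 1.
p = 5, so q = 5/(5 - 1) = 1.25
|y|^q = 6.4436^1.25 = 10.2662
f*(6.4436) = 10.2662 / 1.25 = 8.213


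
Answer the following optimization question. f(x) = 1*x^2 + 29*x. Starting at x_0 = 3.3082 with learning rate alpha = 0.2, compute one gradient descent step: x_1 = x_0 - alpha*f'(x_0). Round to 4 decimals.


We compute the gradient at x_0 and apply the update.
f'(x) = 2*x + 29
f'(3.3082) = 2*3.3082 + 29 = 35.6164
x_1 = 3.3082 - 0.2*35.6164 = -3.8151


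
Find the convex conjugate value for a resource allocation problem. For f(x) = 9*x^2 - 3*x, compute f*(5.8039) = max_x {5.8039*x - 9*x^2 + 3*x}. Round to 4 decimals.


f*(y) = sup_x {y*x - a*x^2 - b*x} = sup_x {(y-b)*x - a*x^2}
FOC: (y - b) - 2a*x = 0 => x* = (y - b)/(2a)
x* = (5.8039 + 3)/(2*9) = 0.4891
f*(5.8039) = (y-b)^2/(4a) = (5.8039 + 3)^2/(4*9)
= 77.5087/36 = 2.153


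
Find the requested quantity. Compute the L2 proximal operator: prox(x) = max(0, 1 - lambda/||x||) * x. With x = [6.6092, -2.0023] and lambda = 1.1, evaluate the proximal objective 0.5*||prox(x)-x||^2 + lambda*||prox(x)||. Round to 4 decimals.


Step 1: Compute ||x||.
||x|| = 6.9058
Step 2: Compute scaling factor.
scale = max(0, 1 - 1.1/6.9058) = 0.8407
Step 3: prox(x) = [5.5565, -1.6834]
||prox(x)|| = 5.8058
Step 4: Proximal objective.
0.5*||prox-x||^2 = 0.605
lambda*||prox|| = 6.3864
Total = 6.9914


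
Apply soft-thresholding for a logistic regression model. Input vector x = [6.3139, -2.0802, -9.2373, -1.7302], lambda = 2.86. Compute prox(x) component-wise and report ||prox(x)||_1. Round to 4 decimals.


Soft-thresholding with lambda = 2.86:
prox(6.3139) = sign(6.3139)*max(|6.3139| - 2.86, 0) = 3.4539
prox(-2.0802) = sign(-2.0802)*max(|-2.0802| - 2.86, 0) = 0.0
prox(-9.2373) = sign(-9.2373)*max(|-9.2373| - 2.86, 0) = -6.3773
prox(-1.7302) = sign(-1.7302)*max(|-1.7302| - 2.86, 0) = 0.0
prox(x) = [3.4539, 0.0, -6.3773, 0.0]
||prox(x)||_1 = 3.4539 + 0.0 + 6.3773 + 0.0 = 9.8312


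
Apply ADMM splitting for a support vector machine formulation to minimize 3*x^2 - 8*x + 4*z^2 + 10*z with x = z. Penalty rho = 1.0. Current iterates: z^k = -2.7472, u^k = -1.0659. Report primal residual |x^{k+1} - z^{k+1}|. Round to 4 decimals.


ADMM iteration with rho = 1.0, z^k = -2.7472, u^k = -1.0659
Step 1: x-update.
Minimize 3*x^2 - 8*x + (1.0/2)*(x + 2.7472 - 1.0659)^2
FOC: (2*3 + 1.0)*x = 8 + 1.0*(-2.7472 + 1.0659)
x^{k+1} = 0.9027
Step 2: z-update.
Minimize 4*z^2 + 10*z + (1.0/2)*(0.9027 - z - 1.0659)^2
FOC: (2*4 + 1.0)*z = -10 + 1.0*(0.9027 - 1.0659)
z^{k+1} = -1.1292
Step 3: u-update.
u^{k+1} = -1.0659 + 0.9027 + 1.1292 = 0.966
Step 4: Primal residual = |0.9027 + 1.1292| = 2.0319


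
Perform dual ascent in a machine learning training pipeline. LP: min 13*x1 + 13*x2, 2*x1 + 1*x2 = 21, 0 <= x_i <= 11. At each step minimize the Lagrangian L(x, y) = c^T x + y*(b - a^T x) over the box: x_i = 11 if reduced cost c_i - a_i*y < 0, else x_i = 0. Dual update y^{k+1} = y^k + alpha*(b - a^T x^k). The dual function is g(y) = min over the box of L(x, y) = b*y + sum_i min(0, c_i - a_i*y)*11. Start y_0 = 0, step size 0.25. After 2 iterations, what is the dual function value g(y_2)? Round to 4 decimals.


Dual ascent for LP: min 13*x1 + 13*x2, 2*x1 + 1*x2 = 21, 0 <= x_i <= 11
Step 1: y^k = 0.0, reduced costs: (13.0, 13.0)
  x^k = (0.0, 0.0), subgradient = b - a^T x = 21.0
  y^{k+1} = 0.0 + 0.25*21.0 = 5.25
Step 2: y^k = 5.25, reduced costs: (2.5, 7.75)
  x^k = (0.0, 0.0), subgradient = b - a^T x = 21.0
  y^{k+1} = 5.25 + 0.25*21.0 = 10.5
Dual objective at y_2 = 10.5: reduced costs (-8.0, 2.5), box minimizer x = (11.0, 0.0)
g(y_2) = b*y + (c1 - a1*y)*x1 + (c2 - a2*y)*x2 = 21*10.5 + (-8.0)*11.0 + 2.5*0.0 = 220.5 - 88.0 + 0.0 = 132.5


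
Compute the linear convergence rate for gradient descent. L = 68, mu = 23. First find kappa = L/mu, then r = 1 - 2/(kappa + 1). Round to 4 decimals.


Step 1: Compute the condition number.
kappa = L/mu = 68/23 = 2.9565
Step 2: Compute the convergence rate.
r = 1 - 2/(kappa + 1) = 1 - 2*mu/(L + mu) = (L - mu)/(L + mu) = 45/91 = 0.4945


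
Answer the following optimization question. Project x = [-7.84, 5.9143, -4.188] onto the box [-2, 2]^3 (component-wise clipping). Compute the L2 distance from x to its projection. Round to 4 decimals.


Project each component onto [-2, 2].
clip(-7.84) = -2.0, clip(5.9143) = 2.0, clip(-4.188) = -2.0
Projection = [-2.0, 2.0, -2.0]
Squared diffs: [34.1056, 15.3217, 4.7873]
Distance = sqrt(54.2146) = 7.3631


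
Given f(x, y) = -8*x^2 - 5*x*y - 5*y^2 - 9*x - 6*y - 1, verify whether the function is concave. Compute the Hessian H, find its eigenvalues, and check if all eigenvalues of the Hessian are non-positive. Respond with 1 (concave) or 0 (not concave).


The Hessian of f(x,y) = -8*x^2 - 5*x*y - 5*y^2 - 9*x - 6*y - 1 is:
H = [[-16, -5], [-5, -10]]
Trace = -16 - 10 = -26
Determinant = -16*-10 - (-5)^2 = 135
Discriminant = (-26)^2 - 4*135 = 136.0
Eigenvalues: lambda_1 = -18.831, lambda_2 = -7.169
The function is concave.

1


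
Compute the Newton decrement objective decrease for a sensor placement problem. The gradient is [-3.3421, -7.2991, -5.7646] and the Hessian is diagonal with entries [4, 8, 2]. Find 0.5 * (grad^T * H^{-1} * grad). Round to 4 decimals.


Step 1: H is diagonal, so H^(-1) * g = [-0.8355, -0.9124, -2.8823].
Step 2: g^T H^(-1) g = sum_i g_i^2 / H_ii
  = (-3.3421)^2/4 + (-7.2991)^2/8 + (-5.7646)^2/2
  = 2.7924 + 6.6596 + 16.6153 = 26.0673
Step 3: Objective decrease = 0.5 * g^T H^(-1) g = 13.0337


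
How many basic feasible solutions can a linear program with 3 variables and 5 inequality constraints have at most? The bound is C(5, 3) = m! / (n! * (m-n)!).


Each vertex corresponds to some choice of n active constraints out of m, so the number of vertices is at most C(m, n) = m! / (n!(m-n)!).
m = 5, n = 3
Numerator: 5 * 4 * 3
Denominator: 3! = 6
C(5, 3) = 10


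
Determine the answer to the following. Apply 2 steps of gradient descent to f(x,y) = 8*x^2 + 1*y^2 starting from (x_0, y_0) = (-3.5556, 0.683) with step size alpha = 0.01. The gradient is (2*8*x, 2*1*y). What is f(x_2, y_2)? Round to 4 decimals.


Gradient descent on f(x,y) = 8*x^2 + 1*y^2.
Starting point: (-3.5556, 0.683), alpha = 0.01
Step 1: grad_x = 2*8*-3.5556 = -56.8896, grad_y = 2*1*0.683 = 1.366
  x_1 = -3.5556 - 0.01*-56.8896 = -2.9867
  y_1 = 0.683 - 0.01*1.366 = 0.6693
Step 2: grad_x = 2*8*-2.9867 = -47.7873, grad_y = 2*1*0.6693 = 1.3387
  x_2 = -2.9867 - 0.01*-47.7873 = -2.5088
  y_2 = 0.6693 - 0.01*1.3387 = 0.656
f(-2.5088, 0.656) = 8*(-2.5088)^2 + 1*0.656^2 = 50.7842


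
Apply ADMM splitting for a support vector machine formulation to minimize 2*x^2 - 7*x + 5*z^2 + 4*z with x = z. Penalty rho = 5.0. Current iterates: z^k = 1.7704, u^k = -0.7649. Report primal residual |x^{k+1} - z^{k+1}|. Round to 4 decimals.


ADMM iteration with rho = 5.0, z^k = 1.7704, u^k = -0.7649
Step 1: x-update.
Minimize 2*x^2 - 7*x + (5.0/2)*(x - 1.7704 - 0.7649)^2
FOC: (2*2 + 5.0)*x = 7 + 5.0*(1.7704 + 0.7649)
x^{k+1} = 2.1863
Step 2: z-update.
Minimize 5*z^2 + 4*z + (5.0/2)*(2.1863 - z - 0.7649)^2
FOC: (2*5 + 5.0)*z = -4 + 5.0*(2.1863 - 0.7649)
z^{k+1} = 0.2071
Step 3: u-update.
u^{k+1} = -0.7649 + 2.1863 - 0.2071 = 1.2143
Step 4: Primal residual = |2.1863 - 0.2071| = 1.9792
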